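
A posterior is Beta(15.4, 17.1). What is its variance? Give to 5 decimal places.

μ = 15.4/32.5 = 0.473846; Var = μ(1−μ)/(α+β+1) = 0.2493160/33.5 = 0.00744.

0.00744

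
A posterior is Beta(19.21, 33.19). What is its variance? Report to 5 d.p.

0.00435

α+β = 52.40 and αβ = 637.5799, so Var = αβ/[(α+β)²(α+β+1)] = 637.5799/146623.584000 = 0.00435.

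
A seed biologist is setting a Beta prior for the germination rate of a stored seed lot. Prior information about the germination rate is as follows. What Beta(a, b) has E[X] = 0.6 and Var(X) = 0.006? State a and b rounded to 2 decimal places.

a = 23.40, b = 15.60

By moment matching, a+b = μ(1−μ)/σ² − 1 = (0.6·0.4)/0.006 − 1 = 40.0000 − 1 = 39.0000.
Since a/(a+b) = μ, a = 0.6·39.0000 = 23.40 and b = 0.4·39.0000 = 15.60.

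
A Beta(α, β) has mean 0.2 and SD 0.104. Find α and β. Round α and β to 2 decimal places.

Variance = 0.104² = 0.010816. The moment-matching identity α+β = μ(1−μ)/Var − 1 gives
α+β = 0.16/0.010816 − 1 = 13.7929, so α = μ·13.7929 = 2.76 and β = (1−μ)·13.7929 = 11.03.

α = 2.76, β = 11.03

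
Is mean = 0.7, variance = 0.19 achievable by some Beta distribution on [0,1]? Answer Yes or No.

Yes

For any Beta, Var(X) < E[X]·(1−E[X]).
Here μ(1−μ) = 0.7×0.3 = 0.21, and 0.19 < 0.21.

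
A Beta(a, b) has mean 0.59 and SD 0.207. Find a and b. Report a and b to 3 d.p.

a = 2.741, b = 1.905

Variance = 0.207² = 0.042849. The moment-matching identity a+b = μ(1−μ)/Var − 1 gives
a+b = 0.2419/0.042849 − 1 = 4.6454, so a = μ·4.6454 = 2.741 and b = (1−μ)·4.6454 = 1.905.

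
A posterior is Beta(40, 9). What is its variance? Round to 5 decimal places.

0.00300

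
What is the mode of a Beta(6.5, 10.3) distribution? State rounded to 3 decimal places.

The density x^(α−1)(1−x)^(β−1) is maximised at (α−1)/(α+β−2) = 5.5/14.8 = 0.372.

0.372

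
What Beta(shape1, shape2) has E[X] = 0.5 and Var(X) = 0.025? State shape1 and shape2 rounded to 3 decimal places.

shape1 = 4.500, shape2 = 4.500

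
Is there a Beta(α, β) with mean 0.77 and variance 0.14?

For any Beta, Var(X) < E[X]·(1−E[X]).
Here μ(1−μ) = 0.77×0.23 = 0.1771, and 0.14 < 0.1771.

Yes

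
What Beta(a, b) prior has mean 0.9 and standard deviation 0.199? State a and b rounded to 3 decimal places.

σ² = 0.199² = 0.039601.
With s = a+b, Var = μ(1−μ)/(s+1), so s+1 = (0.9×0.1)/0.039601 = 2.2727 and s = 1.2727.
a = μs = 1.145, b = (1−μ)s = 0.127.

a = 1.145, b = 0.127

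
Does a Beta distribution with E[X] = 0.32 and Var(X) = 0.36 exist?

No

For any Beta, Var(X) < E[X]·(1−E[X]).
Here μ(1−μ) = 0.32×0.68 = 0.2176, and 0.36 ≥ 0.2176.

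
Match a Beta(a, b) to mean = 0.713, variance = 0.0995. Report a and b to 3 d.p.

Let s = a+b. The Beta variance is μ(1−μ)/(s+1).
So s+1 = μ(1−μ)/σ² = (0.713×0.287)/0.0995 = 0.204631/0.0995 = 2.0566, giving s = 1.0566.
Then a = μs = 0.713×1.0566 = 0.753 and b = (1−μ)s = 0.287×1.0566 = 0.303.

a = 0.753, b = 0.303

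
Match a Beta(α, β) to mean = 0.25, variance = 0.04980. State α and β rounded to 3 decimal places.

α = 0.691, β = 2.074

By moment matching, α+β = μ(1−μ)/σ² − 1 = (0.25·0.75)/0.04980 − 1 = 3.7651 − 1 = 2.7651.
Since α/(α+β) = μ, α = 0.25·2.7651 = 0.691 and β = 0.75·2.7651 = 2.074.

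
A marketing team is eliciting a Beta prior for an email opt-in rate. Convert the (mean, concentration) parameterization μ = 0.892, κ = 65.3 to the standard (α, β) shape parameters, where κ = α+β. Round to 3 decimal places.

α = 58.248, β = 7.052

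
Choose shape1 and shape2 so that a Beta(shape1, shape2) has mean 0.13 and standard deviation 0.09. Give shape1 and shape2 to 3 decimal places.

shape1 = 1.685, shape2 = 11.278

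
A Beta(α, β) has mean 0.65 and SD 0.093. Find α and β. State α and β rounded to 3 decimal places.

α = 16.447, β = 8.856

Variance = 0.093² = 0.008649. The moment-matching identity α+β = μ(1−μ)/Var − 1 gives
α+β = 0.2275/0.008649 − 1 = 25.3036, so α = μ·25.3036 = 16.447 and β = (1−μ)·25.3036 = 8.856.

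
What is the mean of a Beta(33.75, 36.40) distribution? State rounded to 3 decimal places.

0.481

The Beta mean is α/(α+β) = 33.75/(33.75+36.40) = 0.481.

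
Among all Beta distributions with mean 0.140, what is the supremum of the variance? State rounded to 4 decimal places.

0.1204

For fixed mean μ the Beta variance is μ(1−μ)/(α+β+1), increasing as α+β decreases.
Its least upper bound (not attained) is μ(1−μ) = 0.140·0.860 = 0.1204.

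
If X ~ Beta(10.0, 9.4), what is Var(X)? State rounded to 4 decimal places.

0.0122

Var = αβ/[(α+β)²(α+β+1)] = (10.0×9.4)/(19.4²×20.4) = 94.00/7677.744 = 0.0122.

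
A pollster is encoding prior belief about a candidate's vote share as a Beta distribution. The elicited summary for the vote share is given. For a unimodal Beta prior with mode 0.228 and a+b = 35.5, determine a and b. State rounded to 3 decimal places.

Mode = (a−1)/(κ−2) with κ = a+b, so a−1 = 0.228·33.5 = 7.638.
a = 8.638; b = κ − a = 26.862.

a = 8.638, b = 26.862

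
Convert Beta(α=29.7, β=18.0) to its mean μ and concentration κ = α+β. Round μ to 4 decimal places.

μ = 0.6226, κ = 47.7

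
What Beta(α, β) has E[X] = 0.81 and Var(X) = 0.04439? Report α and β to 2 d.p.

α = 2.00, β = 0.47

Write ν = α+β; then α = μν and Var = μ(1−μ)/(ν+1).
ν = μ(1−μ)/Var − 1 = 0.1539/0.04439 − 1 = 2.4670.
α = 0.81·2.4670 = 2.00, β = 0.19·2.4670 = 0.47.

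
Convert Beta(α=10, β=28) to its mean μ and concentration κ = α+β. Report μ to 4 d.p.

μ = 0.2632, κ = 38

κ = α+β = 10+28 = 38; μ = α/κ = 10/38 = 0.2632.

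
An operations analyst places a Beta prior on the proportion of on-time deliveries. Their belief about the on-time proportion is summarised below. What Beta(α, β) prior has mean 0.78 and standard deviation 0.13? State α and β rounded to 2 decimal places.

α = 7.14, β = 2.01

First σ² = 0.0169. Setting α = μn, β = (1−μ)n with n = α+β,
μ(1−μ)/(n+1) = 0.0169 ⇒ n+1 = 0.1716/0.0169 = 10.1538 ⇒ n = 9.1538.
Hence α = 0.78×9.1538 = 7.14, β = 0.22×9.1538 = 2.01.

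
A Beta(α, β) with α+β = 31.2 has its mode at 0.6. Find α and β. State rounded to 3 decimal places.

α = 18.520, β = 12.680

For α,β>1 the mode is (α−1)/(α+β−2), so α = mode·(κ−2)+1 = 0.6×29.2+1 = 18.520.
And β = (1−mode)·(κ−2)+1 = 0.4×29.2+1 = 12.680.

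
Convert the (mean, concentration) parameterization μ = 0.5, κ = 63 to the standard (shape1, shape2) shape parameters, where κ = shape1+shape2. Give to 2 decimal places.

shape1 = 31.50, shape2 = 31.50

Split κ in proportion μ : (1−μ): shape1 = 0.5·63 = 31.50, shape2 = 63 − 31.50 = 31.50.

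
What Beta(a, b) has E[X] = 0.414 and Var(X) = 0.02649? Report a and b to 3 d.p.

a = 3.378, b = 4.781

Write ν = a+b; then a = μν and Var = μ(1−μ)/(ν+1).
ν = μ(1−μ)/Var − 1 = 0.242604/0.02649 − 1 = 8.1583.
a = 0.414·8.1583 = 3.378, b = 0.586·8.1583 = 4.781.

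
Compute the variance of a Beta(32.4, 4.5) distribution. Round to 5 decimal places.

0.00283

α+β = 36.9 and αβ = 145.80, so Var = αβ/[(α+β)²(α+β+1)] = 145.80/51605.019 = 0.00283.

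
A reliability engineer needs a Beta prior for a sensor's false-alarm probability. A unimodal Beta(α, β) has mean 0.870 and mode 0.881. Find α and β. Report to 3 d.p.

Let s = α+β. Mean gives α = μs = 0.870s; mode gives (α−1)/(s−2) = 0.881.
Substituting: 0.870s − 1 = 0.881(s−2) = 0.881s − 1.762, so -0.011s = -0.762 and s = 69.2727.
Then α = 0.870×69.2727 = 60.267 and β = s−α = 9.005.

α = 60.267, β = 9.005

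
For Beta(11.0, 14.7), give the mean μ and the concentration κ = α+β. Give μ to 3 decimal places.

μ = 0.428, κ = 25.7

κ = α+β = 11.0+14.7 = 25.7; μ = α/κ = 11.0/25.7 = 0.428.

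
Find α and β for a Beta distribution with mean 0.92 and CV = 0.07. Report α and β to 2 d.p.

α = 15.41, β = 1.34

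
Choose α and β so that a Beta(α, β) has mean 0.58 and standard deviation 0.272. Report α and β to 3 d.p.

σ² = 0.272² = 0.073984.
With s = α+β, Var = μ(1−μ)/(s+1), so s+1 = (0.58×0.42)/0.073984 = 3.2926 and s = 2.2926.
α = μs = 1.330, β = (1−μ)s = 0.963.

α = 1.330, β = 0.963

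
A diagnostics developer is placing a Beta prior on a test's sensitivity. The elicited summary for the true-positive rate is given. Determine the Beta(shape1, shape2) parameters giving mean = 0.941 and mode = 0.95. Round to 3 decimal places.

shape1 = 94.100, shape2 = 5.900

With s = shape1+shape2: μ = shape1/s and mode = (shape1−1)/(s−2). Eliminating shape1 = μs,
μs − 1 = m(s−2) ⇒ s(μ−m) = 1−2m ⇒ s = -0.90/-0.009 = 100.0000.
So shape1 = μs = 94.100, shape2 = (1−μ)s = 5.900.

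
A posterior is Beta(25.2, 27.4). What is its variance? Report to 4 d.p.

0.0047

μ = 25.2/52.6 = 0.479087; Var = μ(1−μ)/(α+β+1) = 0.2495627/53.6 = 0.0047.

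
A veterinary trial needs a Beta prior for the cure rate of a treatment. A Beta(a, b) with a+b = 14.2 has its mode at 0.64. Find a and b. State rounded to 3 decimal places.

a = 8.808, b = 5.392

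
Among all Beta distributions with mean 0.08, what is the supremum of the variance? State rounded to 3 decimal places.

Var = μ(1−μ)/(α+β+1), which approaches μ(1−μ) as α+β → 0.
So the supremum is μ(1−μ) = 0.08×0.92 = 0.074.

0.074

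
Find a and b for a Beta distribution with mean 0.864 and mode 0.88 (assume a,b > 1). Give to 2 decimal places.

With s = a+b: μ = a/s and mode = (a−1)/(s−2). Eliminating a = μs,
μs − 1 = m(s−2) ⇒ s(μ−m) = 1−2m ⇒ s = -0.76/-0.016 = 47.5000.
So a = μs = 41.04, b = (1−μ)s = 6.46.

a = 41.04, b = 6.46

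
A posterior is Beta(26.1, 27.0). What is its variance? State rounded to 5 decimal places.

0.00462

α+β = 53.1 and αβ = 704.70, so Var = αβ/[(α+β)²(α+β+1)] = 704.70/152540.901 = 0.00462.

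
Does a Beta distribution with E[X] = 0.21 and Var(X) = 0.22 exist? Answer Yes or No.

A Beta with mean μ has variance μ(1−μ)/(α+β+1) < μ(1−μ).
Here μ(1−μ) = 0.21×0.79 = 0.1659, and 0.22 ≥ 0.1659.

No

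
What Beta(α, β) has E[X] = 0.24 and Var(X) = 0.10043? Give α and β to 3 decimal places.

By moment matching, α+β = μ(1−μ)/σ² − 1 = (0.24·0.76)/0.10043 − 1 = 1.8162 − 1 = 0.8162.
Since α/(α+β) = μ, α = 0.24·0.8162 = 0.196 and β = 0.76·0.8162 = 0.620.

α = 0.196, β = 0.620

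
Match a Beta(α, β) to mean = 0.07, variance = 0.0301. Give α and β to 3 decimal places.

α = 0.081, β = 1.081

By moment matching, α+β = μ(1−μ)/σ² − 1 = (0.07·0.93)/0.0301 − 1 = 2.1628 − 1 = 1.1628.
Since α/(α+β) = μ, α = 0.07·1.1628 = 0.081 and β = 0.93·1.1628 = 1.081.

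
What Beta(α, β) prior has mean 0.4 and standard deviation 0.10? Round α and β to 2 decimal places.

α = 9.20, β = 13.80

σ² = 0.10² = 0.0100.
With s = α+β, Var = μ(1−μ)/(s+1), so s+1 = (0.4×0.6)/0.0100 = 24.0000 and s = 23.0000.
α = μs = 9.20, β = (1−μ)s = 13.80.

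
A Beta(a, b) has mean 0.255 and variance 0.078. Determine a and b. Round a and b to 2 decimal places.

By moment matching, a+b = μ(1−μ)/σ² − 1 = (0.255·0.745)/0.078 − 1 = 2.4356 − 1 = 1.4356.
Since a/(a+b) = μ, a = 0.255·1.4356 = 0.37 and b = 0.745·1.4356 = 1.07.

a = 0.37, b = 1.07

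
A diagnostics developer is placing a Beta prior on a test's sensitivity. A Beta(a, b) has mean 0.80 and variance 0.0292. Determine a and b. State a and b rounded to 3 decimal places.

Write ν = a+b; then a = μν and Var = μ(1−μ)/(ν+1).
ν = μ(1−μ)/Var − 1 = 0.1600/0.0292 − 1 = 4.4795.
a = 0.80·4.4795 = 3.584, b = 0.20·4.4795 = 0.896.

a = 3.584, b = 0.896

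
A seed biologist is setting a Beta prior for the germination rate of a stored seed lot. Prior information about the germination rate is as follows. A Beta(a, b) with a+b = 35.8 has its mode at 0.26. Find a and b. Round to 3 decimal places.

a = 9.788, b = 26.012

Since the density peak of Beta(a,b) is at (a−1)/(a+b−2),
a = 1 + 0.26(35.8−2) = 9.788 and b = 35.8 − 9.788 = 26.012.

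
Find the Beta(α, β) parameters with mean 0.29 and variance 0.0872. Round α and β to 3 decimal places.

Write ν = α+β; then α = μν and Var = μ(1−μ)/(ν+1).
ν = μ(1−μ)/Var − 1 = 0.2059/0.0872 − 1 = 1.3612.
α = 0.29·1.3612 = 0.395, β = 0.71·1.3612 = 0.966.

α = 0.395, β = 0.966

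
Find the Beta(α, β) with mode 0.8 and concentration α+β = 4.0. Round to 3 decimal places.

α = 2.600, β = 1.400

Mode = (α−1)/(κ−2) with κ = α+β, so α−1 = 0.8·2.0 = 1.600.
α = 2.600; β = κ − α = 1.400.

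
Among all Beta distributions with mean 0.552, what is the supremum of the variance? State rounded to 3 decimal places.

Var = μ(1−μ)/(α+β+1), which approaches μ(1−μ) as α+β → 0.
So the supremum is μ(1−μ) = 0.552×0.448 = 0.247.

0.247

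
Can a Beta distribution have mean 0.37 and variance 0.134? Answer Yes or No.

Yes

For any Beta, Var(X) < E[X]·(1−E[X]).
Here μ(1−μ) = 0.37×0.63 = 0.2331, and 0.134 < 0.2331.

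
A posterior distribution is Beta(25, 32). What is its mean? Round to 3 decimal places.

0.439

E[X] = α/(α+β) = 25/57 = 0.439.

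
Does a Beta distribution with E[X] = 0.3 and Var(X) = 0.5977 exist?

No

For any Beta, Var(X) < E[X]·(1−E[X]).
Here μ(1−μ) = 0.3×0.7 = 0.21, and 0.5977 ≥ 0.21.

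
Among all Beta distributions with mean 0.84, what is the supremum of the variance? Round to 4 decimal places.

Var = μ(1−μ)/(α+β+1), which approaches μ(1−μ) as α+β → 0.
So the supremum is μ(1−μ) = 0.84×0.16 = 0.1344.

0.1344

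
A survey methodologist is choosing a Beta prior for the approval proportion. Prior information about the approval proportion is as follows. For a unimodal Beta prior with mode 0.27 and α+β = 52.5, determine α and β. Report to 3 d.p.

α = 14.635, β = 37.865

Mode = (α−1)/(κ−2) with κ = α+β, so α−1 = 0.27·50.5 = 13.635.
α = 14.635; β = κ − α = 37.865.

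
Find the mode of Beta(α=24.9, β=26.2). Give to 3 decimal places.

0.487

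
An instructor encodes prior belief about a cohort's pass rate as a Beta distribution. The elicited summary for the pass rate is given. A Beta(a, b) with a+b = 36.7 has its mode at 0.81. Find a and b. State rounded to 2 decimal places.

Mode = (a−1)/(κ−2) with κ = a+b, so a−1 = 0.81·34.7 = 28.11.
a = 29.11; b = κ − a = 7.59.

a = 29.11, b = 7.59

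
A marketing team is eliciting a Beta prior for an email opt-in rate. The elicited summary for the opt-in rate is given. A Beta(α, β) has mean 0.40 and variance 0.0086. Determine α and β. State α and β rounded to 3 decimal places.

Let s = α+β. The Beta variance is μ(1−μ)/(s+1).
So s+1 = μ(1−μ)/σ² = (0.40×0.60)/0.0086 = 0.2400/0.0086 = 27.9070, giving s = 26.9070.
Then α = μs = 0.40×26.9070 = 10.763 and β = (1−μ)s = 0.60×26.9070 = 16.144.

α = 10.763, β = 16.144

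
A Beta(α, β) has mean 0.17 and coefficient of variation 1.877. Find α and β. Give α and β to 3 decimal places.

α = 0.066, β = 0.320

σ = CV·μ = 1.877×0.17 = 0.31909, so σ² = 0.101818.
s+1 = μ(1−μ)/σ² = 0.1411/0.101818 = 1.3858, so s = α+β = 0.3858.
α = μs = 0.066, β = (1−μ)s = 0.320.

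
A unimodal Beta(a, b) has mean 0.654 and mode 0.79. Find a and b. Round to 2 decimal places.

With s = a+b: μ = a/s and mode = (a−1)/(s−2). Eliminating a = μs,
μs − 1 = m(s−2) ⇒ s(μ−m) = 1−2m ⇒ s = -0.58/-0.136 = 4.2647.
So a = μs = 2.79, b = (1−μ)s = 1.48.

a = 2.79, b = 1.48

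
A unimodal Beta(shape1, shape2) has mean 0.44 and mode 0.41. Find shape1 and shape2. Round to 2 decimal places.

Let s = shape1+shape2. Mean gives shape1 = μs = 0.44s; mode gives (shape1−1)/(s−2) = 0.41.
Substituting: 0.44s − 1 = 0.41(s−2) = 0.41s − 0.82, so 0.03s = 0.18 and s = 6.0000.
Then shape1 = 0.44×6.0000 = 2.64 and shape2 = s−shape1 = 3.36.

shape1 = 2.64, shape2 = 3.36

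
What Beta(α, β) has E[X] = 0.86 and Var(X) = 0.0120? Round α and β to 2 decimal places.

Write ν = α+β; then α = μν and Var = μ(1−μ)/(ν+1).
ν = μ(1−μ)/Var − 1 = 0.1204/0.0120 − 1 = 9.0333.
α = 0.86·9.0333 = 7.77, β = 0.14·9.0333 = 1.26.

α = 7.77, β = 1.26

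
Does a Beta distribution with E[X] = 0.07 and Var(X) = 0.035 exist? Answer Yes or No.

Yes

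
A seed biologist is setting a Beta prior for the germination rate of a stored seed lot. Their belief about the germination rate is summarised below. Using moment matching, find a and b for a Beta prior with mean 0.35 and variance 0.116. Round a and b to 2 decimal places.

a = 0.34, b = 0.62

Write ν = a+b; then a = μν and Var = μ(1−μ)/(ν+1).
ν = μ(1−μ)/Var − 1 = 0.2275/0.116 − 1 = 0.9612.
a = 0.35·0.9612 = 0.34, b = 0.65·0.9612 = 0.62.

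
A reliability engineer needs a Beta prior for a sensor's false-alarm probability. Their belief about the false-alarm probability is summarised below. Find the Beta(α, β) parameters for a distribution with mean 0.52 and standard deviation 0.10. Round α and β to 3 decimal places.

α = 12.459, β = 11.501

First σ² = 0.0100. Setting α = μn, β = (1−μ)n with n = α+β,
μ(1−μ)/(n+1) = 0.0100 ⇒ n+1 = 0.2496/0.0100 = 24.9600 ⇒ n = 23.9600.
Hence α = 0.52×23.9600 = 12.459, β = 0.48×23.9600 = 11.501.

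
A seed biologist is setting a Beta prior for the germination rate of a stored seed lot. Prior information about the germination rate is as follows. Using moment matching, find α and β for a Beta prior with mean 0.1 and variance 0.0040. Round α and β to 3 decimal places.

Write ν = α+β; then α = μν and Var = μ(1−μ)/(ν+1).
ν = μ(1−μ)/Var − 1 = 0.09/0.0040 − 1 = 21.5000.
α = 0.1·21.5000 = 2.150, β = 0.9·21.5000 = 19.350.

α = 2.150, β = 19.350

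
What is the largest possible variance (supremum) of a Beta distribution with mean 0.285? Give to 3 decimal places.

0.204

Var = μ(1−μ)/(α+β+1), which approaches μ(1−μ) as α+β → 0.
So the supremum is μ(1−μ) = 0.285×0.715 = 0.204.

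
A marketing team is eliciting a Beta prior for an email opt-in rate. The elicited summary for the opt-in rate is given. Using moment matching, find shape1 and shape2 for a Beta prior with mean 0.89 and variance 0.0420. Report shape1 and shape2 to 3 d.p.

shape1 = 1.185, shape2 = 0.146

Write ν = shape1+shape2; then shape1 = μν and Var = μ(1−μ)/(ν+1).
ν = μ(1−μ)/Var − 1 = 0.0979/0.0420 − 1 = 1.3310.
shape1 = 0.89·1.3310 = 1.185, shape2 = 0.11·1.3310 = 0.146.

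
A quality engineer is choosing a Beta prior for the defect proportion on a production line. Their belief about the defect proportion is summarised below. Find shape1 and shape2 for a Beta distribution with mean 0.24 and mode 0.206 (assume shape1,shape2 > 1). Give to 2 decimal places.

shape1 = 4.15, shape2 = 13.14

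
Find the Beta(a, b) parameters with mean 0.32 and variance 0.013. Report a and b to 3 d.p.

a = 5.036, b = 10.702

Write ν = a+b; then a = μν and Var = μ(1−μ)/(ν+1).
ν = μ(1−μ)/Var − 1 = 0.2176/0.013 − 1 = 15.7385.
a = 0.32·15.7385 = 5.036, b = 0.68·15.7385 = 10.702.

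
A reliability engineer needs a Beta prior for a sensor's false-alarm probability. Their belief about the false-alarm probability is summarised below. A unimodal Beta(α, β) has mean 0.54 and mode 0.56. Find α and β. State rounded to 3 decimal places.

α = 3.240, β = 2.760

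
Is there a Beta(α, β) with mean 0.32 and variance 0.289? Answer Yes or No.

The Beta variance bound is σ² < μ(1−μ).
Here μ(1−μ) = 0.32×0.68 = 0.2176, and 0.289 ≥ 0.2176.

No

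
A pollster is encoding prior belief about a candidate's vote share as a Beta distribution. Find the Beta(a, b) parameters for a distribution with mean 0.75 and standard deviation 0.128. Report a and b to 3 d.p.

a = 7.833, b = 2.611

Variance = 0.128² = 0.016384. The moment-matching identity a+b = μ(1−μ)/Var − 1 gives
a+b = 0.1875/0.016384 − 1 = 10.4441, so a = μ·10.4441 = 7.833 and b = (1−μ)·10.4441 = 2.611.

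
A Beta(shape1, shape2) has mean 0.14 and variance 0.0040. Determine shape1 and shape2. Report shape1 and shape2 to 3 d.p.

shape1 = 4.074, shape2 = 25.026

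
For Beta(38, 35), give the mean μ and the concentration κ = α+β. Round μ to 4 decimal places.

μ = 0.5205, κ = 73

κ = α+β = 38+35 = 73; μ = α/κ = 38/73 = 0.5205.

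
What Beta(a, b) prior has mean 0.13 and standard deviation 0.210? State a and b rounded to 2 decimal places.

a = 0.20, b = 1.36

Variance = 0.210² = 0.044100. The moment-matching identity a+b = μ(1−μ)/Var − 1 gives
a+b = 0.1131/0.044100 − 1 = 1.5646, so a = μ·1.5646 = 0.20 and b = (1−μ)·1.5646 = 1.36.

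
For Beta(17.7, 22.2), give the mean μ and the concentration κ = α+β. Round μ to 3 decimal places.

μ = 0.444, κ = 39.9

κ = α+β = 17.7+22.2 = 39.9; μ = α/κ = 17.7/39.9 = 0.444.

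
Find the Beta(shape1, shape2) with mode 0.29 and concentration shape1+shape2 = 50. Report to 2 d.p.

Since the density peak of Beta(shape1,shape2) is at (shape1−1)/(shape1+shape2−2),
shape1 = 1 + 0.29(50−2) = 14.92 and shape2 = 50 − 14.92 = 35.08.

shape1 = 14.92, shape2 = 35.08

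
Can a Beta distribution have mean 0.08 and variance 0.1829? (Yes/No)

No

The Beta variance bound is σ² < μ(1−μ).
Here μ(1−μ) = 0.08×0.92 = 0.0736, and 0.1829 ≥ 0.0736.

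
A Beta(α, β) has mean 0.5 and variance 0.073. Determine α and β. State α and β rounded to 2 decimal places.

Write ν = α+β; then α = μν and Var = μ(1−μ)/(ν+1).
ν = μ(1−μ)/Var − 1 = 0.25/0.073 − 1 = 2.4247.
α = 0.5·2.4247 = 1.21, β = 0.5·2.4247 = 1.21.

α = 1.21, β = 1.21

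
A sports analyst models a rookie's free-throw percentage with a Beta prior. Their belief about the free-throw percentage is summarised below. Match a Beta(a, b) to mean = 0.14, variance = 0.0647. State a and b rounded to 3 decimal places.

a = 0.121, b = 0.740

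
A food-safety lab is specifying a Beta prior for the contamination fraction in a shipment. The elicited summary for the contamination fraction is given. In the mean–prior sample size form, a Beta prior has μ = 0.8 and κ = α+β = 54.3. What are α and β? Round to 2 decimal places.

α = μκ = 0.8×54.3 = 43.44 and β = (1−μ)κ = 0.2×54.3 = 10.86.

α = 43.44, β = 10.86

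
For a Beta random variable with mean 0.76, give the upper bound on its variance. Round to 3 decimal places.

For fixed mean μ the Beta variance is μ(1−μ)/(α+β+1), increasing as α+β decreases.
Its least upper bound (not attained) is μ(1−μ) = 0.76·0.24 = 0.182.

0.182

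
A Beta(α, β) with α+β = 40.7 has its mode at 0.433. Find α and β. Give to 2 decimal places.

α = 17.76, β = 22.94

Mode = (α−1)/(κ−2) with κ = α+β, so α−1 = 0.433·38.7 = 16.76.
α = 17.76; β = κ − α = 22.94.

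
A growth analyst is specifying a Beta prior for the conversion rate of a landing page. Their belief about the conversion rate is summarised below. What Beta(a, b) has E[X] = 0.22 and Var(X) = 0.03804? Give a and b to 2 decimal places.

By moment matching, a+b = μ(1−μ)/σ² − 1 = (0.22·0.78)/0.03804 − 1 = 4.5110 − 1 = 3.5110.
Since a/(a+b) = μ, a = 0.22·3.5110 = 0.77 and b = 0.78·3.5110 = 2.74.

a = 0.77, b = 2.74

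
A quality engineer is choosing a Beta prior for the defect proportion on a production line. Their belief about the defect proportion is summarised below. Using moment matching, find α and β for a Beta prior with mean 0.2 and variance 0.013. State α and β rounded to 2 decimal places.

α = 2.26, β = 9.05

Let s = α+β. The Beta variance is μ(1−μ)/(s+1).
So s+1 = μ(1−μ)/σ² = (0.2×0.8)/0.013 = 0.16/0.013 = 12.3077, giving s = 11.3077.
Then α = μs = 0.2×11.3077 = 2.26 and β = (1−μ)s = 0.8×11.3077 = 9.05.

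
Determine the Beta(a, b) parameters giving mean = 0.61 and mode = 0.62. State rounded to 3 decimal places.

a = 14.640, b = 9.360

Let s = a+b. Mean gives a = μs = 0.61s; mode gives (a−1)/(s−2) = 0.62.
Substituting: 0.61s − 1 = 0.62(s−2) = 0.62s − 1.24, so -0.01s = -0.24 and s = 24.0000.
Then a = 0.61×24.0000 = 14.640 and b = s−a = 9.360.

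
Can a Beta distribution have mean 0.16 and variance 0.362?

No

A Beta with mean μ has variance μ(1−μ)/(α+β+1) < μ(1−μ).
Here μ(1−μ) = 0.16×0.84 = 0.1344, and 0.362 ≥ 0.1344.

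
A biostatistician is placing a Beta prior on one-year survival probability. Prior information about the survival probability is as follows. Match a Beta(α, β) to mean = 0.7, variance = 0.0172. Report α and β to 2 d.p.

Let s = α+β. The Beta variance is μ(1−μ)/(s+1).
So s+1 = μ(1−μ)/σ² = (0.7×0.3)/0.0172 = 0.21/0.0172 = 12.2093, giving s = 11.2093.
Then α = μs = 0.7×11.2093 = 7.85 and β = (1−μ)s = 0.3×11.2093 = 3.36.

α = 7.85, β = 3.36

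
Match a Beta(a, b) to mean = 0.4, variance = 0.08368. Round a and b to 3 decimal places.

By moment matching, a+b = μ(1−μ)/σ² − 1 = (0.4·0.6)/0.08368 − 1 = 2.8681 − 1 = 1.8681.
Since a/(a+b) = μ, a = 0.4·1.8681 = 0.747 and b = 0.6·1.8681 = 1.121.

a = 0.747, b = 1.121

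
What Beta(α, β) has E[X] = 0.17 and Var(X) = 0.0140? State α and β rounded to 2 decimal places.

α = 1.54, β = 7.54

Let s = α+β. The Beta variance is μ(1−μ)/(s+1).
So s+1 = μ(1−μ)/σ² = (0.17×0.83)/0.0140 = 0.1411/0.0140 = 10.0786, giving s = 9.0786.
Then α = μs = 0.17×9.0786 = 1.54 and β = (1−μ)s = 0.83×9.0786 = 7.54.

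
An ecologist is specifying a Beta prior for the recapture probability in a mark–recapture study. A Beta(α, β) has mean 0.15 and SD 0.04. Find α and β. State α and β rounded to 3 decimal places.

Variance = 0.04² = 0.0016. The moment-matching identity α+β = μ(1−μ)/Var − 1 gives
α+β = 0.1275/0.0016 − 1 = 78.6875, so α = μ·78.6875 = 11.803 and β = (1−μ)·78.6875 = 66.884.

α = 11.803, β = 66.884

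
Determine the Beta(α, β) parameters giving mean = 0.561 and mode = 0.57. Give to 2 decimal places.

With s = α+β: μ = α/s and mode = (α−1)/(s−2). Eliminating α = μs,
μs − 1 = m(s−2) ⇒ s(μ−m) = 1−2m ⇒ s = -0.14/-0.009 = 15.5556.
So α = μs = 8.73, β = (1−μ)s = 6.83.

α = 8.73, β = 6.83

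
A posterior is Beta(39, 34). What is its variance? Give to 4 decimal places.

Var = αβ/[(α+β)²(α+β+1)] = (39×34)/(73²×74) = 1326/394346 = 0.0034.

0.0034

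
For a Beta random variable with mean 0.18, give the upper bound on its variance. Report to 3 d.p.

0.148

For fixed mean μ the Beta variance is μ(1−μ)/(α+β+1), increasing as α+β decreases.
Its least upper bound (not attained) is μ(1−μ) = 0.18·0.82 = 0.148.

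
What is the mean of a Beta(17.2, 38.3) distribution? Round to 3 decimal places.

0.310

The Beta mean is α/(α+β) = 17.2/(17.2+38.3) = 0.310.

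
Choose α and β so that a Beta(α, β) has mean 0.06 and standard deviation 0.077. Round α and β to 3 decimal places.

σ² = 0.077² = 0.005929.
With s = α+β, Var = μ(1−μ)/(s+1), so s+1 = (0.06×0.94)/0.005929 = 9.5126 and s = 8.5126.
α = μs = 0.511, β = (1−μ)s = 8.002.

α = 0.511, β = 8.002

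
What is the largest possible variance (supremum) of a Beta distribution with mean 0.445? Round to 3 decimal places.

Var = μ(1−μ)/(α+β+1), which approaches μ(1−μ) as α+β → 0.
So the supremum is μ(1−μ) = 0.445×0.555 = 0.247.

0.247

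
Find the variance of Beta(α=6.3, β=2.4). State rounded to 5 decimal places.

0.02059

μ = 6.3/8.7 = 0.724138; Var = μ(1−μ)/(α+β+1) = 0.1997622/9.7 = 0.02059.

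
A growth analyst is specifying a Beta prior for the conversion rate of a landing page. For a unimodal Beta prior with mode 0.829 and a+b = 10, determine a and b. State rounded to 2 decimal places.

a = 7.63, b = 2.37

For a,b>1 the mode is (a−1)/(a+b−2), so a = mode·(κ−2)+1 = 0.829×8+1 = 7.63.
And b = (1−mode)·(κ−2)+1 = 0.171×8+1 = 2.37.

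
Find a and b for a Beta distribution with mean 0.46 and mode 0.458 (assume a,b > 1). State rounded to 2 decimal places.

Let s = a+b. Mean gives a = μs = 0.46s; mode gives (a−1)/(s−2) = 0.458.
Substituting: 0.46s − 1 = 0.458(s−2) = 0.458s − 0.916, so 0.002s = 0.084 and s = 42.0000.
Then a = 0.46×42.0000 = 19.32 and b = s−a = 22.68.

a = 19.32, b = 22.68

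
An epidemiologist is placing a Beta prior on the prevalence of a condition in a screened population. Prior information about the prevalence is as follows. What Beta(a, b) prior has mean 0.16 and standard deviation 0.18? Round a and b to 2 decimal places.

a = 0.50, b = 2.64

σ² = 0.18² = 0.0324.
With s = a+b, Var = μ(1−μ)/(s+1), so s+1 = (0.16×0.84)/0.0324 = 4.1481 and s = 3.1481.
a = μs = 0.50, b = (1−μ)s = 2.64.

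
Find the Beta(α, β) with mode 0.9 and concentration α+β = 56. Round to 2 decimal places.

α = 49.60, β = 6.40

Since the density peak of Beta(α,β) is at (α−1)/(α+β−2),
α = 1 + 0.9(56−2) = 49.60 and β = 56 − 49.60 = 6.40.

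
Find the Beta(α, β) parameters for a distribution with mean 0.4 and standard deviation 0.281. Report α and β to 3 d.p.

α = 0.816, β = 1.224

Variance = 0.281² = 0.078961. The moment-matching identity α+β = μ(1−μ)/Var − 1 gives
α+β = 0.24/0.078961 − 1 = 2.0395, so α = μ·2.0395 = 0.816 and β = (1−μ)·2.0395 = 1.224.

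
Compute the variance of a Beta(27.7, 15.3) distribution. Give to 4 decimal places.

α+β = 43.0 and αβ = 423.81, so Var = αβ/[(α+β)²(α+β+1)] = 423.81/81356.000 = 0.0052.

0.0052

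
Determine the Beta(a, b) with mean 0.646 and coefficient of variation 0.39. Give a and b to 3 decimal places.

a = 1.681, b = 0.921

σ = CV·μ = 0.39×0.646 = 0.25194, so σ² = 0.063474.
s+1 = μ(1−μ)/σ² = 0.228684/0.063474 = 3.6028, so s = a+b = 2.6028.
a = μs = 1.681, b = (1−μ)s = 0.921.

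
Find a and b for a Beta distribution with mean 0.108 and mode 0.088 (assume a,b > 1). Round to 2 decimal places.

a = 4.45, b = 36.75

With s = a+b: μ = a/s and mode = (a−1)/(s−2). Eliminating a = μs,
μs − 1 = m(s−2) ⇒ s(μ−m) = 1−2m ⇒ s = 0.824/0.020 = 41.2000.
So a = μs = 4.45, b = (1−μ)s = 36.75.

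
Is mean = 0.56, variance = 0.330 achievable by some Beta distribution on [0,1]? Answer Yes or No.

A Beta with mean μ has variance μ(1−μ)/(α+β+1) < μ(1−μ).
Here μ(1−μ) = 0.56×0.44 = 0.2464, and 0.330 ≥ 0.2464.

No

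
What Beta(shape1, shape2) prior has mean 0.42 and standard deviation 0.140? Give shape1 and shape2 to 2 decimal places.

shape1 = 4.80, shape2 = 6.63

First σ² = 0.019600. Setting shape1 = μn, shape2 = (1−μ)n with n = shape1+shape2,
μ(1−μ)/(n+1) = 0.019600 ⇒ n+1 = 0.2436/0.019600 = 12.4286 ⇒ n = 11.4286.
Hence shape1 = 0.42×11.4286 = 4.80, shape2 = 0.58×11.4286 = 6.63.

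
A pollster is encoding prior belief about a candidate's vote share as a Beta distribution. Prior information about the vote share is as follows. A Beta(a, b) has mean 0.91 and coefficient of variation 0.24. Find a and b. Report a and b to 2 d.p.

a = 0.65, b = 0.06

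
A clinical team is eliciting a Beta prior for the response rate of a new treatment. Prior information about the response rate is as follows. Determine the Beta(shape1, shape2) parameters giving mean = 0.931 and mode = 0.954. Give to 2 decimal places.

Let s = shape1+shape2. Mean gives shape1 = μs = 0.931s; mode gives (shape1−1)/(s−2) = 0.954.
Substituting: 0.931s − 1 = 0.954(s−2) = 0.954s − 1.908, so -0.023s = -0.908 and s = 39.4783.
Then shape1 = 0.931×39.4783 = 36.75 and shape2 = s−shape1 = 2.72.

shape1 = 36.75, shape2 = 2.72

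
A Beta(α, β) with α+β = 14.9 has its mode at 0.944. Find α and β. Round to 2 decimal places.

α = 13.18, β = 1.72

For α,β>1 the mode is (α−1)/(α+β−2), so α = mode·(κ−2)+1 = 0.944×12.9+1 = 13.18.
And β = (1−mode)·(κ−2)+1 = 0.056×12.9+1 = 1.72.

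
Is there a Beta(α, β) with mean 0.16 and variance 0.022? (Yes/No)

The Beta variance bound is σ² < μ(1−μ).
Here μ(1−μ) = 0.16×0.84 = 0.1344, and 0.022 < 0.1344.

Yes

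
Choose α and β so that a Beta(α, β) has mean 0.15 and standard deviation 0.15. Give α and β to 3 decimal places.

Variance = 0.15² = 0.0225. The moment-matching identity α+β = μ(1−μ)/Var − 1 gives
α+β = 0.1275/0.0225 − 1 = 4.6667, so α = μ·4.6667 = 0.700 and β = (1−μ)·4.6667 = 3.967.

α = 0.700, β = 3.967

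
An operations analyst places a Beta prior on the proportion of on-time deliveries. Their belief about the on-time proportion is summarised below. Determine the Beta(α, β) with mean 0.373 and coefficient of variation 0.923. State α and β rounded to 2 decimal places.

σ = CV·μ = 0.923×0.373 = 0.34428, so σ² = 0.118528.
s+1 = μ(1−μ)/σ² = 0.233871/0.118528 = 1.9731, so s = α+β = 0.9731.
α = μs = 0.36, β = (1−μ)s = 0.61.

α = 0.36, β = 0.61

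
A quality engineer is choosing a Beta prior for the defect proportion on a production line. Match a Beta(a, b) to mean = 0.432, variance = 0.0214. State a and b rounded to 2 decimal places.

a = 4.52, b = 5.94

Write ν = a+b; then a = μν and Var = μ(1−μ)/(ν+1).
ν = μ(1−μ)/Var − 1 = 0.245376/0.0214 − 1 = 10.4662.
a = 0.432·10.4662 = 4.52, b = 0.568·10.4662 = 5.94.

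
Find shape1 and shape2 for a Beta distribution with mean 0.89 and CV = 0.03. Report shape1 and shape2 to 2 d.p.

Var = (CV·μ)² = (0.03×0.89)² = 0.000713.
shape1+shape2 = μ(1−μ)/Var − 1 = 0.0979/0.000713 − 1 = 136.3283.
Thus shape1 = 0.89·136.3283 = 121.33 and shape2 = 0.11·136.3283 = 15.00.

shape1 = 121.33, shape2 = 15.00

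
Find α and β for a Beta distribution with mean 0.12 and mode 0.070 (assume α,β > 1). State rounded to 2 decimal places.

α = 2.06, β = 15.14

With s = α+β: μ = α/s and mode = (α−1)/(s−2). Eliminating α = μs,
μs − 1 = m(s−2) ⇒ s(μ−m) = 1−2m ⇒ s = 0.860/0.050 = 17.2000.
So α = μs = 2.06, β = (1−μ)s = 15.14.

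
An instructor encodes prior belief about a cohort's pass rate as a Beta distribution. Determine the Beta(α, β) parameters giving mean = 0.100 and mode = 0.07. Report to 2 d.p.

Let s = α+β. Mean gives α = μs = 0.100s; mode gives (α−1)/(s−2) = 0.07.
Substituting: 0.100s − 1 = 0.07(s−2) = 0.07s − 0.14, so 0.030s = 0.86 and s = 28.6667.
Then α = 0.100×28.6667 = 2.87 and β = s−α = 25.80.

α = 2.87, β = 25.80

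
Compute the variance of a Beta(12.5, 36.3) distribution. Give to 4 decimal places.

0.0038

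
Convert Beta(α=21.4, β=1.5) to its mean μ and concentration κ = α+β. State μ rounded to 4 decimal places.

κ = α+β = 21.4+1.5 = 22.9; μ = α/κ = 21.4/22.9 = 0.9345.

μ = 0.9345, κ = 22.9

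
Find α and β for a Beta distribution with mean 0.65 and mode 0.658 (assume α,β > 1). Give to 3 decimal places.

Let s = α+β. Mean gives α = μs = 0.65s; mode gives (α−1)/(s−2) = 0.658.
Substituting: 0.65s − 1 = 0.658(s−2) = 0.658s − 1.316, so -0.008s = -0.316 and s = 39.5000.
Then α = 0.65×39.5000 = 25.675 and β = s−α = 13.825.

α = 25.675, β = 13.825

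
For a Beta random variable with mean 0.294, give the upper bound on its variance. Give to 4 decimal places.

0.2076

For fixed mean μ the Beta variance is μ(1−μ)/(α+β+1), increasing as α+β decreases.
Its least upper bound (not attained) is μ(1−μ) = 0.294·0.706 = 0.2076.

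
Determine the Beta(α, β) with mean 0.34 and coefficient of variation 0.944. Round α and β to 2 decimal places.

α = 0.40, β = 0.78

σ = CV·μ = 0.944×0.34 = 0.32096, so σ² = 0.103015.
s+1 = μ(1−μ)/σ² = 0.2244/0.103015 = 2.1783, so s = α+β = 1.1783.
α = μs = 0.40, β = (1−μ)s = 0.78.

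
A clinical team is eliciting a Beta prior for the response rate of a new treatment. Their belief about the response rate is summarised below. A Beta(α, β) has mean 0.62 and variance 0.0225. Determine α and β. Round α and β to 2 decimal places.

Write ν = α+β; then α = μν and Var = μ(1−μ)/(ν+1).
ν = μ(1−μ)/Var − 1 = 0.2356/0.0225 − 1 = 9.4711.
α = 0.62·9.4711 = 5.87, β = 0.38·9.4711 = 3.60.

α = 5.87, β = 3.60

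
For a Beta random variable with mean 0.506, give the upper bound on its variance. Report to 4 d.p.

For fixed mean μ the Beta variance is μ(1−μ)/(α+β+1), increasing as α+β decreases.
Its least upper bound (not attained) is μ(1−μ) = 0.506·0.494 = 0.2500.

0.2500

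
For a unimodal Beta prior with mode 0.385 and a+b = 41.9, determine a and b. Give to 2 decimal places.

a = 16.36, b = 25.54

Mode = (a−1)/(κ−2) with κ = a+b, so a−1 = 0.385·39.9 = 15.36.
a = 16.36; b = κ − a = 25.54.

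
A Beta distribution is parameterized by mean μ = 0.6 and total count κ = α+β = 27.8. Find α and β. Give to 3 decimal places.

α = 16.680, β = 11.120

α = μκ = 0.6×27.8 = 16.680 and β = (1−μ)κ = 0.4×27.8 = 11.120.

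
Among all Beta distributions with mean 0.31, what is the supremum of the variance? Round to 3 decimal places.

Var = μ(1−μ)/(α+β+1), which approaches μ(1−μ) as α+β → 0.
So the supremum is μ(1−μ) = 0.31×0.69 = 0.214.

0.214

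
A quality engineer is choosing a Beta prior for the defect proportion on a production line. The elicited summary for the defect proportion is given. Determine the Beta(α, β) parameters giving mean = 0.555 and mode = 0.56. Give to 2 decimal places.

α = 13.32, β = 10.68

Let s = α+β. Mean gives α = μs = 0.555s; mode gives (α−1)/(s−2) = 0.56.
Substituting: 0.555s − 1 = 0.56(s−2) = 0.56s − 1.12, so -0.005s = -0.12 and s = 24.0000.
Then α = 0.555×24.0000 = 13.32 and β = s−α = 10.68.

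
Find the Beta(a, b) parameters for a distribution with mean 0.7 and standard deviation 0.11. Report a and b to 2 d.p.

σ² = 0.11² = 0.0121.
With s = a+b, Var = μ(1−μ)/(s+1), so s+1 = (0.7×0.3)/0.0121 = 17.3554 and s = 16.3554.
a = μs = 11.45, b = (1−μ)s = 4.91.

a = 11.45, b = 4.91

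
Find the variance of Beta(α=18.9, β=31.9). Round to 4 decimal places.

0.0045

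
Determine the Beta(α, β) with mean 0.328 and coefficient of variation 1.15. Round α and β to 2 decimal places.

α = 0.18, β = 0.37

Var = (CV·μ)² = (1.15×0.328)² = 0.142280.
α+β = μ(1−μ)/Var − 1 = 0.220416/0.142280 − 1 = 0.5492.
Thus α = 0.328·0.5492 = 0.18 and β = 0.672·0.5492 = 0.37.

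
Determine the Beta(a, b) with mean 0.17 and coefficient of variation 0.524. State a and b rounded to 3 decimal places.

Var = (CV·μ)² = (0.524×0.17)² = 0.007935.
a+b = μ(1−μ)/Var − 1 = 0.1411/0.007935 − 1 = 16.7814.
Thus a = 0.17·16.7814 = 2.853 and b = 0.83·16.7814 = 13.929.

a = 2.853, b = 13.929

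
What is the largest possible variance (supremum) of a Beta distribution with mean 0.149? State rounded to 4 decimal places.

0.1268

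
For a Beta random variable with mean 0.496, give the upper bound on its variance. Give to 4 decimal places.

For fixed mean μ the Beta variance is μ(1−μ)/(α+β+1), increasing as α+β decreases.
Its least upper bound (not attained) is μ(1−μ) = 0.496·0.504 = 0.2500.

0.2500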